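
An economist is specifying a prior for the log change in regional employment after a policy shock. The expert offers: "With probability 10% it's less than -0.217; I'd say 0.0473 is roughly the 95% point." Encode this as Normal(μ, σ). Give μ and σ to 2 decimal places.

μ = -0.10, σ = 0.09

The p-quantile of Normal(μ,σ) is μ + z_p·σ, with z_{0.1} = -1.282 and z_{0.95} = 1.645.
Eliminate σ: μ = (z₂·x₁ − z₁·x₂)/(z₂ − z₁) = (1.645·-0.217 − (-1.282)·0.0473)/2.926 = -0.10.
Then σ = (x₂ − x₁)/(z₂ − z₁) = (0.0473 − -0.217)/2.926 = 0.09.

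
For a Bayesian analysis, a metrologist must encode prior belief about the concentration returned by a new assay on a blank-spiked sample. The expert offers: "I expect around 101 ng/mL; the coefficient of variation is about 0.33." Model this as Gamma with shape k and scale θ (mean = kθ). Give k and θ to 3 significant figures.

k ≈ 9.18, θ ≈ 11

For Gamma(k, scale θ): mean = kθ, variance = kθ², so CV = 1/√k.
CV = 0.33, hence k = 1/CV² = 9.18.
Then θ = mean/k = 101/9.18 = 11.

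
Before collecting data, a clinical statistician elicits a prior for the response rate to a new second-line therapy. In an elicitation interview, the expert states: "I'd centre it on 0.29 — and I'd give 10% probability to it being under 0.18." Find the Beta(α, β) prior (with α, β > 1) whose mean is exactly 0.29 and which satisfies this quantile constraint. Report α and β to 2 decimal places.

With mean 0.29 fixed, write α = 0.29s, β = 0.71s where s = α+β.
Need P(θ < 0.18) = 0.1 under Beta(0.29s, 0.71s). Normal approximation: (q−m)/√(m(1−m)/s) ≈ z_{0.1} = -1.28, so s ≈ 0.29·0.71·(-1.28)²/(0.18−0.29)² = 27.9.
At s = 27.9: P(θ<0.18) ≈ 0.089. Adjusting to match 0.1 gives s ≈ 25.55.
So α = 0.29·25.55 ≈ 7.41, β = 0.71·25.55 ≈ 18.14.

α ≈ 7.41, β ≈ 18.14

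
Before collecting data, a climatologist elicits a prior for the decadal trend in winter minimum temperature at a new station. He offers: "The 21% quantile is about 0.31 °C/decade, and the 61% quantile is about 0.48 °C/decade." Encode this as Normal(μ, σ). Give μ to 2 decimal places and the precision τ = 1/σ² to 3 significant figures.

μ = 0.44, τ = 40.8

The p-quantile of Normal(μ,σ) is μ + z_p·σ, with z_{0.21} = -0.8064 and z_{0.61} = 0.2793.
Eliminate σ: μ = (z₂·x₁ − z₁·x₂)/(z₂ − z₁) = (0.2793·0.31 − (-0.8064)·0.48)/1.086 = 0.44.
Then σ = (x₂ − x₁)/(z₂ − z₁) = (0.48 − 0.31)/1.086 = 0.16.
Precision τ = 1/σ² = 1/0.1566² = 40.8.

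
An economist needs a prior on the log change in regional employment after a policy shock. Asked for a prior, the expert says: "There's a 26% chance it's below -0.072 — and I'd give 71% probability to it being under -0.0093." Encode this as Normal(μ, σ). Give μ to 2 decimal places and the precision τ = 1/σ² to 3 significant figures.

μ = -0.04, τ = 364

For Normal(μ,σ), the p-quantile is μ + z_p·σ. Here z_{0.26} = -0.6433, z_{0.71} = 0.5534.
So -0.072 = μ − 0.6433σ and -0.0093 = μ + 0.5534σ.
Subtracting: σ = (-0.0093 − -0.072)/(0.5534 − (-0.6433)) = 0.05.
Then μ = -0.072 − (-0.6433)·0.05 = -0.04.
Precision τ = 1/σ² = 1/0.05239² = 364.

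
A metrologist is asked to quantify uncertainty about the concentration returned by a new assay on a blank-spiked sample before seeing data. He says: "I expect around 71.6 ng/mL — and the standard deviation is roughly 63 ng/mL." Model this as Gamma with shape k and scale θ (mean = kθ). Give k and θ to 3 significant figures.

k ≈ 1.29, θ ≈ 55.4

For Gamma(k, scale θ): mean = kθ, variance = kθ², so CV = 1/√k.
CV = SD/mean = 63/71.6 = 0.8799, hence k = 1/CV² = 1.29.
Then θ = mean/k = 71.6/1.29 = 55.4.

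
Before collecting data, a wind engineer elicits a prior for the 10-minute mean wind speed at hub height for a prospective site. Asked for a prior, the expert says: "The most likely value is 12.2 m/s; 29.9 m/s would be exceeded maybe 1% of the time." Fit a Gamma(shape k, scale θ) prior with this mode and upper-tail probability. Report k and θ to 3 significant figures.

Gamma(k,θ) with k>1 has mode (k−1)θ, so θ = 12.2/(k−1).
Need P(X < 29.9) = 0.99 with θ tied to k this way. Start at k = 2, θ = 12.2: P(X<29.9) ≈ 0.702.
Too low — raise k to concentrate. Iterating converges to k ≈ 6.87.
Then θ = 12.2/(6.87−1) ≈ 2.08.

k ≈ 6.87, θ ≈ 2.08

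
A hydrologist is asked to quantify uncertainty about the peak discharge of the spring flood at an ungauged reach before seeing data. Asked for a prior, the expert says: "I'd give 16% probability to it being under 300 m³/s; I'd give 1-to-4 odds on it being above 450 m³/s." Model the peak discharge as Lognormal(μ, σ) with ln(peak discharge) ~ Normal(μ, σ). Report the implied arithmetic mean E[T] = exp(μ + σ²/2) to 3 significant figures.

If T ~ Lognormal(μ,σ) then ln T ~ Normal(μ,σ), so the p-quantile of ln T is μ + z_p·σ.
ln(300) = 5.704 and ln(450) = 6.109; z_{0.16} = -0.9945, z_{0.8} = 0.8416.
σ = (6.109 − 5.704)/(0.8416 − (-0.9945)) = 0.221.
μ = 5.704 − (-0.9945)·0.221 = 5.923.
E[T] = exp(μ + σ²/2) = exp(5.923 + 0.0244) = 383 m³/s.

E[T] ≈ 383 m³/s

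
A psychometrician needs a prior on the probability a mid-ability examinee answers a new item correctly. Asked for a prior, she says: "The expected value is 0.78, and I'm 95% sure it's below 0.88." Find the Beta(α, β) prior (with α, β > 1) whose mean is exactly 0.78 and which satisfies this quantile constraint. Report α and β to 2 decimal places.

With mean 0.78 fixed, write α = 0.78s, β = 0.22s where s = α+β.
Need P(θ < 0.88) = 0.95 under Beta(0.78s, 0.22s). Normal approximation: (q−m)/√(m(1−m)/s) ≈ z_{0.95} = 1.64, so s ≈ 0.78·0.22·(1.64)²/(0.88−0.78)² = 46.4.
At s = 46.4: P(θ<0.88) ≈ 0.966. Adjusting to match 0.95 gives s ≈ 38.17.
So α = 0.78·38.17 ≈ 29.77, β = 0.22·38.17 ≈ 8.40.

α ≈ 29.77, β ≈ 8.40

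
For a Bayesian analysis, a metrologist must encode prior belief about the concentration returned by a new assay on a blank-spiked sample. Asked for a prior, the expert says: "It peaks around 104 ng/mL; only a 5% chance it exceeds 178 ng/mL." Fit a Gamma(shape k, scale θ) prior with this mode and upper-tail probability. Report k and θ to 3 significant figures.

k ≈ 10.7, θ ≈ 10.8

Gamma(k,θ) with k>1 has mode (k−1)θ, so θ = 104/(k−1).
Need P(X < 178) = 0.95 with θ tied to k this way. Start at k = 2, θ = 104: P(X<178) ≈ 0.510.
Too low — raise k to concentrate. Iterating converges to k ≈ 10.7.
Then θ = 104/(10.7−1) ≈ 10.8.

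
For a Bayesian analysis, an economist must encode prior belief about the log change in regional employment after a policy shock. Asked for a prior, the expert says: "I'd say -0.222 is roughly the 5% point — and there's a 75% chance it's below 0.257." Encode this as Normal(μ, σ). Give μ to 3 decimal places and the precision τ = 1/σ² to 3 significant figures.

μ = 0.118, τ = 23.4

The p-quantile of Normal(μ,σ) is μ + z_p·σ, with z_{0.05} = -1.645 and z_{0.75} = 0.6745.
Eliminate σ: μ = (z₂·x₁ − z₁·x₂)/(z₂ − z₁) = (0.6745·-0.222 − (-1.645)·0.257)/2.319 = 0.118.
Then σ = (x₂ − x₁)/(z₂ − z₁) = (0.257 − -0.222)/2.319 = 0.207.
Precision τ = 1/σ² = 1/0.2065² = 23.4.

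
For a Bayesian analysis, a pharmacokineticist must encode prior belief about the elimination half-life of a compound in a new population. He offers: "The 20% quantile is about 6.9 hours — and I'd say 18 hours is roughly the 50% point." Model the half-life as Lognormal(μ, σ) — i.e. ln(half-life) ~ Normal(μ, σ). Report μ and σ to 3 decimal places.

μ ≈ 2.890, σ ≈ 1.139

If T ~ Lognormal(μ,σ) then ln T ~ Normal(μ,σ), so the p-quantile of ln T is μ + z_p·σ.
ln(6.9) = 1.932 and ln(18) = 2.89; z_{0.2} = -0.8416, z_{0.5} = 0.
σ = (2.89 − 1.932)/(0 − (-0.8416)) = 1.139.
μ = 1.932 − (-0.8416)·1.139 = 2.890.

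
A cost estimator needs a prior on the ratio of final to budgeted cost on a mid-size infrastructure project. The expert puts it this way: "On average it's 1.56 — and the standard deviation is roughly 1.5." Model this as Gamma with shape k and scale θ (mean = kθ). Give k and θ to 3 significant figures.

For Gamma(k, scale θ): mean = kθ, variance = kθ², so CV = 1/√k.
CV = SD/mean = 1.5/1.56 = 0.9615, hence k = 1/CV² = 1.08.
Then θ = mean/k = 1.56/1.08 = 1.44.

k ≈ 1.08, θ ≈ 1.44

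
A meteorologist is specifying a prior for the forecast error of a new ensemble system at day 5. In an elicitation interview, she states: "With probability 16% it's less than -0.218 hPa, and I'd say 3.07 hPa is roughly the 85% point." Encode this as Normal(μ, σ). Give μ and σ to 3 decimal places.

The p-quantile of Normal(μ,σ) is μ + z_p·σ, with z_{0.16} = -0.9945 and z_{0.85} = 1.036.
Eliminate σ: μ = (z₂·x₁ − z₁·x₂)/(z₂ − z₁) = (1.036·-0.218 − (-0.9945)·3.07)/2.031 = 1.392.
Then σ = (x₂ − x₁)/(z₂ − z₁) = (3.07 − -0.218)/2.031 = 1.619.

μ = 1.392, σ = 1.619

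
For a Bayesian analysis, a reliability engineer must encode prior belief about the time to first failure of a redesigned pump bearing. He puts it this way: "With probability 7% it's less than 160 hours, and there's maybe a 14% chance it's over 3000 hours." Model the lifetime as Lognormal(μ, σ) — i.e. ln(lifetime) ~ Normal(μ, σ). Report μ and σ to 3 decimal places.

If T ~ Lognormal(μ,σ) then ln T ~ Normal(μ,σ), so the p-quantile of ln T is μ + z_p·σ.
ln(160) = 5.075 and ln(3000) = 8.006; z_{0.07} = -1.476, z_{0.86} = 1.08.
σ = (8.006 − 5.075)/(1.08 − (-1.476)) = 1.147.
μ = 5.075 − (-1.476)·1.147 = 6.768.

μ ≈ 6.768, σ ≈ 1.147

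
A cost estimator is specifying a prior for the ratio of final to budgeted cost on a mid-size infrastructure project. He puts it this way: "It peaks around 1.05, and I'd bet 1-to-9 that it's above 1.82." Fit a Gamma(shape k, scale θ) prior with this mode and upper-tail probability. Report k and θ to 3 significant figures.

k ≈ 7.27, θ ≈ 0.167

Gamma(k,θ) with k>1 has mode (k−1)θ, so θ = 1.05/(k−1).
Need P(X < 1.82) = 0.9 with θ tied to k this way. Start at k = 2, θ = 1.05: P(X<1.82) ≈ 0.517.
Too low — raise k to concentrate. Iterating converges to k ≈ 7.27.
Then θ = 1.05/(7.27−1) ≈ 0.167.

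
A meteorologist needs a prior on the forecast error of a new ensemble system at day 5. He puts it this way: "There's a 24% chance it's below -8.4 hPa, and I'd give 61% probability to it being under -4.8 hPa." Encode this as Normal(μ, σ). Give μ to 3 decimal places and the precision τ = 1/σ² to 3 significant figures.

μ = -5.820, τ = 0.075

For Normal(μ,σ), the p-quantile is μ + z_p·σ. Here z_{0.24} = -0.7063, z_{0.61} = 0.2793.
So -8.4 = μ − 0.7063σ and -4.8 = μ + 0.2793σ.
Subtracting: σ = (-4.8 − -8.4)/(0.2793 − (-0.7063)) = 3.653.
Then μ = -8.4 − (-0.7063)·3.653 = -5.820.
Precision τ = 1/σ² = 1/3.653² = 0.075.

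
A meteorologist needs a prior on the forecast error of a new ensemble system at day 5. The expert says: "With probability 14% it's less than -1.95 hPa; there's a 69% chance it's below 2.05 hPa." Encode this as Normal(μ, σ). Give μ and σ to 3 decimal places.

For Normal(μ,σ), the p-quantile is μ + z_p·σ. Here z_{0.14} = -1.08, z_{0.69} = 0.4959.
So -1.95 = μ − 1.08σ and 2.05 = μ + 0.4959σ.
Subtracting: σ = (2.05 − -1.95)/(0.4959 − (-1.08)) = 2.538.
Then μ = -1.95 − (-1.08)·2.538 = 0.792.

μ = 0.792, σ = 2.538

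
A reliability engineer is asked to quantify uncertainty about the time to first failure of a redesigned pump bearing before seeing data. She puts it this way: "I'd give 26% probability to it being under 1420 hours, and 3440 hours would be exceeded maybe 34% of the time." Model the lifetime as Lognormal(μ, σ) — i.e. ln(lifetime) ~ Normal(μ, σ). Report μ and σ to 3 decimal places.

μ ≈ 7.798, σ ≈ 0.838

If T ~ Lognormal(μ,σ) then ln T ~ Normal(μ,σ), so the p-quantile of ln T is μ + z_p·σ.
ln(1420) = 7.258 and ln(3440) = 8.143; z_{0.26} = -0.6433, z_{0.66} = 0.4125.
σ = (8.143 − 7.258)/(0.4125 − (-0.6433)) = 0.838.
μ = 7.258 − (-0.6433)·0.838 = 7.798.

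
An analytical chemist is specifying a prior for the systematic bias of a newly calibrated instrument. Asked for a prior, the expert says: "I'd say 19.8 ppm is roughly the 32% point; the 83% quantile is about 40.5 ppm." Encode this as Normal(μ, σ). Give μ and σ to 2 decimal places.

μ = 26.61, σ = 14.56

For Normal(μ,σ), the p-quantile is μ + z_p·σ. Here z_{0.32} = -0.4677, z_{0.83} = 0.9542.
So 19.8 = μ − 0.4677σ and 40.5 = μ + 0.9542σ.
Subtracting: σ = (40.5 − 19.8)/(0.9542 − (-0.4677)) = 14.56.
Then μ = 19.8 − (-0.4677)·14.56 = 26.61.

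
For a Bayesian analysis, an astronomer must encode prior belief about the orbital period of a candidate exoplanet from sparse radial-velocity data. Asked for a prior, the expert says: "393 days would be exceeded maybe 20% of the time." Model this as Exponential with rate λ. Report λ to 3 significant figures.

P(T > 393.0) = e^(−λ·393.0) = 0.2, so λ = −ln(0.2)/393.0 = 0.0041.

λ ≈ 0.0041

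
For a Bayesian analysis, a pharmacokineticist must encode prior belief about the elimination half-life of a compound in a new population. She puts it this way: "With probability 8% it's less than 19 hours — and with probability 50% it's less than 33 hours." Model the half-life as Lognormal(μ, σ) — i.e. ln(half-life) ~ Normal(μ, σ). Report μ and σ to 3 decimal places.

μ ≈ 3.497, σ ≈ 0.393

If T ~ Lognormal(μ,σ) then ln T ~ Normal(μ,σ), so the p-quantile of ln T is μ + z_p·σ.
ln(19) = 2.944 and ln(33) = 3.497; z_{0.08} = -1.405, z_{0.5} = 0.
σ = (3.497 − 2.944)/(0 − (-1.405)) = 0.393.
μ = 2.944 − (-1.405)·0.393 = 3.497.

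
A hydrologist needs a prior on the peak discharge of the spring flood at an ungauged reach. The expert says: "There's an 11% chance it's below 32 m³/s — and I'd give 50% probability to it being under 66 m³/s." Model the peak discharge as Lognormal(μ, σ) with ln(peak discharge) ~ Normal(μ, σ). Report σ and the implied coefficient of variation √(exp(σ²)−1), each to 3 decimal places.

If T ~ Lognormal(μ,σ) then ln T ~ Normal(μ,σ), so the p-quantile of ln T is μ + z_p·σ.
ln(32) = 3.466 and ln(66) = 4.19; z_{0.11} = -1.227, z_{0.5} = 0.
σ = (4.19 − 3.466)/(0 − (-1.227)) = 0.590.
μ = 3.466 − (-1.227)·0.590 = 4.190.
CV = √(exp(σ²)−1) = √(exp(0.3484)−1) = 0.646.

σ ≈ 0.590, CV ≈ 0.646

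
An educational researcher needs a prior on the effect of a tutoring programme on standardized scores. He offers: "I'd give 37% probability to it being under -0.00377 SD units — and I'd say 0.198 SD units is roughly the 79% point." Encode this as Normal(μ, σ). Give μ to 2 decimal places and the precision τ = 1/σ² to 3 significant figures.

The p-quantile of Normal(μ,σ) is μ + z_p·σ, with z_{0.37} = -0.3319 and z_{0.79} = 0.8064.
Eliminate σ: μ = (z₂·x₁ − z₁·x₂)/(z₂ − z₁) = (0.8064·-0.00377 − (-0.3319)·0.198)/1.138 = 0.06.
Then σ = (x₂ − x₁)/(z₂ − z₁) = (0.198 − -0.00377)/1.138 = 0.18.
Precision τ = 1/σ² = 1/0.1773² = 31.8.

μ = 0.06, τ = 31.8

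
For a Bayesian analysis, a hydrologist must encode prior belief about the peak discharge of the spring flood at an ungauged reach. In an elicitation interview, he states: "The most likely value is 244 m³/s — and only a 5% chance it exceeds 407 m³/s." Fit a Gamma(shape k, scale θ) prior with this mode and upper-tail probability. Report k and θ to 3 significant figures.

k ≈ 11.7, θ ≈ 22.9

Gamma(k,θ) with k>1 has mode (k−1)θ, so θ = 244/(k−1).
Need P(X < 407) = 0.95 with θ tied to k this way. Start at k = 2, θ = 244: P(X<407) ≈ 0.497.
Too low — raise k to concentrate. Iterating converges to k ≈ 11.7.
Then θ = 244/(11.7−1) ≈ 22.9.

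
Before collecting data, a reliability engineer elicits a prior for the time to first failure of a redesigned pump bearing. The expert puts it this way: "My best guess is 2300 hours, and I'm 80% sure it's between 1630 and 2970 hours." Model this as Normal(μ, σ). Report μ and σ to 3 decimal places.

μ = 2300.000, σ = 522.804

A symmetric 80% interval runs μ ± z·σ with z = 1.282.
Half-width = 670, so σ = 670/1.282 = 522.804.
μ is the stated best guess, 2300.000.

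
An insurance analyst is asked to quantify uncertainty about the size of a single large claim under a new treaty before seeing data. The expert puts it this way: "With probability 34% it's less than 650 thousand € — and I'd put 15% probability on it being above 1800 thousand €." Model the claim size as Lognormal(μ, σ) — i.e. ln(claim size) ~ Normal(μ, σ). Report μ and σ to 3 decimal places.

μ ≈ 6.767, σ ≈ 0.703

If T ~ Lognormal(μ,σ) then ln T ~ Normal(μ,σ), so the p-quantile of ln T is μ + z_p·σ.
ln(650) = 6.477 and ln(1800) = 7.496; z_{0.34} = -0.4125, z_{0.85} = 1.036.
σ = (7.496 − 6.477)/(1.036 − (-0.4125)) = 0.703.
μ = 6.477 − (-0.4125)·0.703 = 6.767.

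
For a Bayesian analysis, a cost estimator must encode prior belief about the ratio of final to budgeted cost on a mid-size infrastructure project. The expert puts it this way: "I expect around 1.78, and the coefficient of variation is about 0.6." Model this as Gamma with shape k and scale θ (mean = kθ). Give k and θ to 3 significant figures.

k ≈ 2.78, θ ≈ 0.641

For Gamma(k, scale θ): mean = kθ, variance = kθ², so CV = 1/√k.
CV = 0.6, hence k = 1/CV² = 2.78.
Then θ = mean/k = 1.78/2.78 = 0.641.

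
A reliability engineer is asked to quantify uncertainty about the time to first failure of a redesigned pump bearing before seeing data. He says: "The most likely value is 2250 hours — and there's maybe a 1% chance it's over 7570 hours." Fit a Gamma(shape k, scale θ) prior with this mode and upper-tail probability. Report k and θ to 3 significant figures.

Gamma(k,θ) with k>1 has mode (k−1)θ, so θ = 2250/(k−1).
Need P(X < 7570) = 0.99 with θ tied to k this way. Start at k = 2, θ = 2250: P(X<7570) ≈ 0.849.
Too low — raise k to concentrate. Iterating converges to k ≈ 3.97.
Then θ = 2250/(3.97−1) ≈ 757.

k ≈ 3.97, θ ≈ 757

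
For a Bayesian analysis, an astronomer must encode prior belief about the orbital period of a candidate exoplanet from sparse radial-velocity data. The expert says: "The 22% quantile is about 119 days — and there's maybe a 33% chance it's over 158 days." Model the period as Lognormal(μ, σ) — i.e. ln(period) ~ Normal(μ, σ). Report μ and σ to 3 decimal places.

μ ≈ 4.960, σ ≈ 0.234

If T ~ Lognormal(μ,σ) then ln T ~ Normal(μ,σ), so the p-quantile of ln T is μ + z_p·σ.
ln(119) = 4.779 and ln(158) = 5.063; z_{0.22} = -0.7722, z_{0.67} = 0.4399.
σ = (5.063 − 4.779)/(0.4399 − (-0.7722)) = 0.234.
μ = 4.779 − (-0.7722)·0.234 = 4.960.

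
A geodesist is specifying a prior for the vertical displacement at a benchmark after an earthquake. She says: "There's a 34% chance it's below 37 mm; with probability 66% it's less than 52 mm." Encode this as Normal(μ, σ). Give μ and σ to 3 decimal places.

μ = 44.500, σ = 18.183

The p-quantile of Normal(μ,σ) is μ + z_p·σ, with z_{0.34} = -0.4125 and z_{0.66} = 0.4125.
Eliminate σ: μ = (z₂·x₁ − z₁·x₂)/(z₂ − z₁) = (0.4125·37 − (-0.4125)·52)/0.8249 = 44.500.
Then σ = (x₂ − x₁)/(z₂ − z₁) = (52 − 37)/0.8249 = 18.183.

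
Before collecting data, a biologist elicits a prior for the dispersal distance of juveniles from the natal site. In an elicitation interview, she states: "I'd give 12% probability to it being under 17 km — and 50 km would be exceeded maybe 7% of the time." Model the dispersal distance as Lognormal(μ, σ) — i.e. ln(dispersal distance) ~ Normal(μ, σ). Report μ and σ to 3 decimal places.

μ ≈ 3.311, σ ≈ 0.407

If T ~ Lognormal(μ,σ) then ln T ~ Normal(μ,σ), so the p-quantile of ln T is μ + z_p·σ.
ln(17) = 2.833 and ln(50) = 3.912; z_{0.12} = -1.175, z_{0.93} = 1.476.
σ = (3.912 − 2.833)/(1.476 − (-1.175)) = 0.407.
μ = 2.833 − (-1.175)·0.407 = 3.311.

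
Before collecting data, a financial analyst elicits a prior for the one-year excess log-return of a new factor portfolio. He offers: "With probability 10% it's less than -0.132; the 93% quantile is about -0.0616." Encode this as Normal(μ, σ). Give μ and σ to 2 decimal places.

μ = -0.10, σ = 0.03

For Normal(μ,σ), the p-quantile is μ + z_p·σ. Here z_{0.1} = -1.282, z_{0.93} = 1.476.
So -0.132 = μ − 1.282σ and -0.0616 = μ + 1.476σ.
Subtracting: σ = (-0.0616 − -0.132)/(1.476 − (-1.282)) = 0.03.
Then μ = -0.132 − (-1.282)·0.03 = -0.10.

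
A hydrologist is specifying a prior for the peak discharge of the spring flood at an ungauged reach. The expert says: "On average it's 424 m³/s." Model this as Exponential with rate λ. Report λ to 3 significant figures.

λ ≈ 0.00236

Exponential mean = 1/λ, so λ = 1/424.0 = 0.00236.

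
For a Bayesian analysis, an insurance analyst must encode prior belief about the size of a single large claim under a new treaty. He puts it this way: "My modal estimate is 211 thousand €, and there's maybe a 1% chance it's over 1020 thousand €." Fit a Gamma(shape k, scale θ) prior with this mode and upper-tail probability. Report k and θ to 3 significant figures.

k ≈ 2.59, θ ≈ 132

Gamma(k,θ) with k>1 has mode (k−1)θ, so θ = 211/(k−1).
Need P(X < 1020) = 0.99 with θ tied to k this way. Start at k = 2, θ = 211: P(X<1020) ≈ 0.954.
Too low — raise k to concentrate. Iterating converges to k ≈ 2.59.
Then θ = 211/(2.59−1) ≈ 132.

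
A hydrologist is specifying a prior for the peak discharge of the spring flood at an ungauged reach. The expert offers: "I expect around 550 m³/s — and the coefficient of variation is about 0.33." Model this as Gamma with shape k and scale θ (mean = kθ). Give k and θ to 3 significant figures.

For Gamma(k, scale θ): mean = kθ, variance = kθ², so CV = 1/√k.
CV = 0.33, hence k = 1/CV² = 9.18.
Then θ = mean/k = 550/9.18 = 59.9.

k ≈ 9.18, θ ≈ 59.9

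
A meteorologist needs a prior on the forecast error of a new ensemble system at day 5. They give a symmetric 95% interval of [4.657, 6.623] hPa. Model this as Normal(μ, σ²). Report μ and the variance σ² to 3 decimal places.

A symmetric 95% interval runs μ ± z·σ with z = 1.96.
Half-width = 0.983, so σ = 0.983/1.96 = 0.5015 and σ² = 0.252.
μ is the interval midpoint, 5.640.

μ = 5.640, σ² = 0.252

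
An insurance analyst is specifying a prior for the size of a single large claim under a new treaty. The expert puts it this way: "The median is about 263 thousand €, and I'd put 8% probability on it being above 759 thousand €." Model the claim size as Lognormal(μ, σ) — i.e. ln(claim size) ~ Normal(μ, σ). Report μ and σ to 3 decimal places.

μ ≈ 5.572, σ ≈ 0.754

If T ~ Lognormal(μ,σ) then ln T ~ Normal(μ,σ), so the p-quantile of ln T is μ + z_p·σ.
ln(263) = 5.572 and ln(759) = 6.632; z_{0.5} = 0, z_{0.92} = 1.405.
σ = (6.632 − 5.572)/(1.405 − (0)) = 0.754.
μ = 5.572 − (0)·0.754 = 5.572.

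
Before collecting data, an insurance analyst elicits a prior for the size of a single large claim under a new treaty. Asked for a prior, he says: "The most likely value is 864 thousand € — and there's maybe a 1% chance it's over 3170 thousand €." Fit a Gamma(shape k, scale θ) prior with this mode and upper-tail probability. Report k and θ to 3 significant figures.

k ≈ 3.53, θ ≈ 341

Gamma(k,θ) with k>1 has mode (k−1)θ, so θ = 864/(k−1).
Need P(X < 3170) = 0.99 with θ tied to k this way. Start at k = 2, θ = 864: P(X<3170) ≈ 0.881.
Too low — raise k to concentrate. Iterating converges to k ≈ 3.53.
Then θ = 864/(3.53−1) ≈ 341.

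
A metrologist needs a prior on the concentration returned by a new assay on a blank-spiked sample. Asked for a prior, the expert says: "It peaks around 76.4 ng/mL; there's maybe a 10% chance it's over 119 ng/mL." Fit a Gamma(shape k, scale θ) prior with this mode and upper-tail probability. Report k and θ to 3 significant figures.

k ≈ 10.5, θ ≈ 8.02

Gamma(k,θ) with k>1 has mode (k−1)θ, so θ = 76.4/(k−1).
Need P(X < 119) = 0.9 with θ tied to k this way. Start at k = 2, θ = 76.4: P(X<119) ≈ 0.461.
Too low — raise k to concentrate. Iterating converges to k ≈ 10.5.
Then θ = 76.4/(10.5−1) ≈ 8.02.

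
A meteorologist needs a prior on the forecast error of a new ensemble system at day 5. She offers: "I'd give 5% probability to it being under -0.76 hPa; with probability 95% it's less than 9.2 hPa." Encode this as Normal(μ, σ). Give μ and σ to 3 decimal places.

μ = 4.220, σ = 3.028

The p-quantile of Normal(μ,σ) is μ + z_p·σ, with z_{0.05} = -1.645 and z_{0.95} = 1.645.
Eliminate σ: μ = (z₂·x₁ − z₁·x₂)/(z₂ − z₁) = (1.645·-0.76 − (-1.645)·9.2)/3.29 = 4.220.
Then σ = (x₂ − x₁)/(z₂ − z₁) = (9.2 − -0.76)/3.29 = 3.028.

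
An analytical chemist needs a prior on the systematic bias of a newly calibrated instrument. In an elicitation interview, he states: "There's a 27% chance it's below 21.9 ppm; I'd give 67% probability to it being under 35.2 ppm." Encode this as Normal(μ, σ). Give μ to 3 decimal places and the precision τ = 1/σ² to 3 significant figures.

For Normal(μ,σ), the p-quantile is μ + z_p·σ. Here z_{0.27} = -0.6128, z_{0.67} = 0.4399.
So 21.9 = μ − 0.6128σ and 35.2 = μ + 0.4399σ.
Subtracting: σ = (35.2 − 21.9)/(0.4399 − (-0.6128)) = 12.634.
Then μ = 21.9 − (-0.6128)·12.634 = 29.642.
Precision τ = 1/σ² = 1/12.63² = 0.00627.

μ = 29.642, τ = 0.00627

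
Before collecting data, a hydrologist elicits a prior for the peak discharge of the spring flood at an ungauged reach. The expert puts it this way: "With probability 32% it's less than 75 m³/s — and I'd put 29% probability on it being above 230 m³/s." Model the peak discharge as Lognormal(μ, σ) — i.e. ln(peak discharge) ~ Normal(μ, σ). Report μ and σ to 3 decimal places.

If T ~ Lognormal(μ,σ) then ln T ~ Normal(μ,σ), so the p-quantile of ln T is μ + z_p·σ.
ln(75) = 4.317 and ln(230) = 5.438; z_{0.32} = -0.4677, z_{0.71} = 0.5534.
σ = (5.438 − 4.317)/(0.5534 − (-0.4677)) = 1.097.
μ = 4.317 − (-0.4677)·1.097 = 4.831.

μ ≈ 4.831, σ ≈ 1.097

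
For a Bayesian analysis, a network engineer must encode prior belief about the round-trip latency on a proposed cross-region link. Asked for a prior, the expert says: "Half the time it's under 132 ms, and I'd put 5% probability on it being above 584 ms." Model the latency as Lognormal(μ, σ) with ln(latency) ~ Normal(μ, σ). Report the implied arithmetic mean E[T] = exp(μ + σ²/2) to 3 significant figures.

If T ~ Lognormal(μ,σ) then ln T ~ Normal(μ,σ), so the p-quantile of ln T is μ + z_p·σ.
ln(132) = 4.883 and ln(584) = 6.37; z_{0.5} = 0, z_{0.95} = 1.645.
σ = (6.37 − 4.883)/(1.645 − (0)) = 0.904.
μ = 4.883 − (0)·0.904 = 4.883.
E[T] = exp(μ + σ²/2) = exp(4.883 + 0.4087) = 199 ms.

E[T] ≈ 199 ms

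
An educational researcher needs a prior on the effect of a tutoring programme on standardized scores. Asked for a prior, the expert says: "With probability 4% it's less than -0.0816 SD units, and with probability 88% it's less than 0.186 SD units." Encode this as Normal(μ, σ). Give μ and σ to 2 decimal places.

μ = 0.08, σ = 0.09

The p-quantile of Normal(μ,σ) is μ + z_p·σ, with z_{0.04} = -1.751 and z_{0.88} = 1.175.
Eliminate σ: μ = (z₂·x₁ − z₁·x₂)/(z₂ − z₁) = (1.175·-0.0816 − (-1.751)·0.186)/2.926 = 0.08.
Then σ = (x₂ − x₁)/(z₂ − z₁) = (0.186 − -0.0816)/2.926 = 0.09.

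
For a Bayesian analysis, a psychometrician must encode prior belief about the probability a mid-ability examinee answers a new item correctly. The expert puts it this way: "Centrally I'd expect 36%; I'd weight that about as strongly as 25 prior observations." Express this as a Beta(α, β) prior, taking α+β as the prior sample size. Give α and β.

α = 9, β = 16

Under the effective-sample-size interpretation, Beta(α, β) has prior mean α/(α+β) and prior sample size α+β.
So α+β = 25 and α/(α+β) = 0.36, giving α = 0.36·25 = 9 and β = 25 − 9 = 16.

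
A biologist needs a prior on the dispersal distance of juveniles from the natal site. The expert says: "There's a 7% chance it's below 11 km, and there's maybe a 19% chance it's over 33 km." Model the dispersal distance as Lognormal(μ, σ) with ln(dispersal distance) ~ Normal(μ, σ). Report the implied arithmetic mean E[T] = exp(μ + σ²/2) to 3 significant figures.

E[T] ≈ 24.4 km

If T ~ Lognormal(μ,σ) then ln T ~ Normal(μ,σ), so the p-quantile of ln T is μ + z_p·σ.
ln(11) = 2.398 and ln(33) = 3.497; z_{0.07} = -1.476, z_{0.81} = 0.8779.
σ = (3.497 − 2.398)/(0.8779 − (-1.476)) = 0.467.
μ = 2.398 − (-1.476)·0.467 = 3.087.
E[T] = exp(μ + σ²/2) = exp(3.087 + 0.1089) = 24.4 km.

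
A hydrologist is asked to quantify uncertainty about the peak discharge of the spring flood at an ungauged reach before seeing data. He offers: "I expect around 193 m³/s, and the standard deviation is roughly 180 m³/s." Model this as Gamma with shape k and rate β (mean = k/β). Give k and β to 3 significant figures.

For Gamma(k, rate β): mean = k/β, variance = k/β², so CV = 1/√k.
CV = SD/mean = 180/193 = 0.9326, hence k = 1/CV² = 1.15.
Then β = k/mean = 1.15/193 = 0.00596.

k ≈ 1.15, β ≈ 0.00596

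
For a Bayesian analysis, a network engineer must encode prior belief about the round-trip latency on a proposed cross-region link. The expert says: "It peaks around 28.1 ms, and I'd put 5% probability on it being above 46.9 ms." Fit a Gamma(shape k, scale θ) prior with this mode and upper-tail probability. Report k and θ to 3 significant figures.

Gamma(k,θ) with k>1 has mode (k−1)θ, so θ = 28.1/(k−1).
Need P(X < 46.9) = 0.95 with θ tied to k this way. Start at k = 2, θ = 28.1: P(X<46.9) ≈ 0.497.
Too low — raise k to concentrate. Iterating converges to k ≈ 11.6.
Then θ = 28.1/(11.6−1) ≈ 2.64.

k ≈ 11.6, θ ≈ 2.64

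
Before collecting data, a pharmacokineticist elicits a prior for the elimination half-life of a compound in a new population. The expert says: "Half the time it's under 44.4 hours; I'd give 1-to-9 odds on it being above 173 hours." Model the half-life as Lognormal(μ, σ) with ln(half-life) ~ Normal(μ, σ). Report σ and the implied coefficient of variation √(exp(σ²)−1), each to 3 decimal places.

If T ~ Lognormal(μ,σ) then ln T ~ Normal(μ,σ), so the p-quantile of ln T is μ + z_p·σ.
ln(44.4) = 3.793 and ln(173) = 5.153; z_{0.5} = 0, z_{0.9} = 1.282.
σ = (5.153 − 3.793)/(1.282 − (0)) = 1.061.
μ = 3.793 − (0)·1.061 = 3.793.
CV = √(exp(σ²)−1) = √(exp(1.1263)−1) = 1.444.

σ ≈ 1.061, CV ≈ 1.444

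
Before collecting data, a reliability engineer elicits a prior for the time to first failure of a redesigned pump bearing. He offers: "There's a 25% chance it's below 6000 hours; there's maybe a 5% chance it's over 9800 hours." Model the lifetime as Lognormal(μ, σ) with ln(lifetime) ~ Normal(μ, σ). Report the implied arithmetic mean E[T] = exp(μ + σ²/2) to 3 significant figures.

If T ~ Lognormal(μ,σ) then ln T ~ Normal(μ,σ), so the p-quantile of ln T is μ + z_p·σ.
ln(6000) = 8.7 and ln(9800) = 9.19; z_{0.25} = -0.6745, z_{0.95} = 1.645.
σ = (9.19 − 8.7)/(1.645 − (-0.6745)) = 0.212.
μ = 8.7 − (-0.6745)·0.212 = 8.842.
E[T] = exp(μ + σ²/2) = exp(8.842 + 0.0224) = 7080 hours.

E[T] ≈ 7080 hours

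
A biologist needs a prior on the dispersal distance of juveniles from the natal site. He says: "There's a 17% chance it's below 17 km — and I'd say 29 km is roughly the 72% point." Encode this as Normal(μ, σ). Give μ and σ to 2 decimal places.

μ = 24.45, σ = 7.81

For Normal(μ,σ), the p-quantile is μ + z_p·σ. Here z_{0.17} = -0.9542, z_{0.72} = 0.5828.
So 17 = μ − 0.9542σ and 29 = μ + 0.5828σ.
Subtracting: σ = (29 − 17)/(0.5828 − (-0.9542)) = 7.81.
Then μ = 17 − (-0.9542)·7.81 = 24.45.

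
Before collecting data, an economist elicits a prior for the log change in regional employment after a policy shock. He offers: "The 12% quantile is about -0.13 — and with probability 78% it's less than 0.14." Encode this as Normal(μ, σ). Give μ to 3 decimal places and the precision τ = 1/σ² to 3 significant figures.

μ = 0.033, τ = 52

For Normal(μ,σ), the p-quantile is μ + z_p·σ. Here z_{0.12} = -1.175, z_{0.78} = 0.7722.
So -0.13 = μ − 1.175σ and 0.14 = μ + 0.7722σ.
Subtracting: σ = (0.14 − -0.13)/(0.7722 − (-1.175)) = 0.139.
Then μ = -0.13 − (-1.175)·0.139 = 0.033.
Precision τ = 1/σ² = 1/0.1387² = 52.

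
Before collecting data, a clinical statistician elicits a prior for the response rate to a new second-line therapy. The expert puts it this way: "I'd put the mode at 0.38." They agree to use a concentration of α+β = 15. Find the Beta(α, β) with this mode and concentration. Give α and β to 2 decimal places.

α = 5.94, β = 9.06

For α,β > 1 the Beta mode is (α−1)/(α+β−2). With α+β = 15, the mode is (α−1)/13.
Set (α−1)/13 = 0.38 → α = 1 + 0.38·13 = 5.94.
β = 15 − α = 9.06.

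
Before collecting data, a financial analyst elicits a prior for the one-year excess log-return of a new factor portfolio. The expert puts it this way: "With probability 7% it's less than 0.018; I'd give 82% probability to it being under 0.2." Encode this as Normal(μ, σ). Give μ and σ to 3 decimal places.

μ = 0.130, σ = 0.076

For Normal(μ,σ), the p-quantile is μ + z_p·σ. Here z_{0.07} = -1.476, z_{0.82} = 0.9154.
So 0.018 = μ − 1.476σ and 0.2 = μ + 0.9154σ.
Subtracting: σ = (0.2 − 0.018)/(0.9154 − (-1.476)) = 0.076.
Then μ = 0.018 − (-1.476)·0.076 = 0.130.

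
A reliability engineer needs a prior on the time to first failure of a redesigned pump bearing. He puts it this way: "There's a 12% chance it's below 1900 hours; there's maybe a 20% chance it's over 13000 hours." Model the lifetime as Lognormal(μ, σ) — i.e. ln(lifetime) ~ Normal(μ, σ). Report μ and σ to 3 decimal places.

μ ≈ 8.670, σ ≈ 0.954

If T ~ Lognormal(μ,σ) then ln T ~ Normal(μ,σ), so the p-quantile of ln T is μ + z_p·σ.
ln(1900) = 7.55 and ln(13000) = 9.473; z_{0.12} = -1.175, z_{0.8} = 0.8416.
σ = (9.473 − 7.55)/(0.8416 − (-1.175)) = 0.954.
μ = 7.55 − (-1.175)·0.954 = 8.670.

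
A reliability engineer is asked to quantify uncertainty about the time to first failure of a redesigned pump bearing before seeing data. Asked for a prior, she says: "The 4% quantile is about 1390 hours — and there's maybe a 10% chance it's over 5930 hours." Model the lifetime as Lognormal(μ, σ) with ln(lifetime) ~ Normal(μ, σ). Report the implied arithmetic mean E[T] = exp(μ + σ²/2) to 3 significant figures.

E[T] ≈ 3600 hours

If T ~ Lognormal(μ,σ) then ln T ~ Normal(μ,σ), so the p-quantile of ln T is μ + z_p·σ.
ln(1390) = 7.237 and ln(5930) = 8.688; z_{0.04} = -1.751, z_{0.9} = 1.282.
σ = (8.688 − 7.237)/(1.282 − (-1.751)) = 0.478.
μ = 7.237 − (-1.751)·0.478 = 8.075.
E[T] = exp(μ + σ²/2) = exp(8.075 + 0.1144) = 3600 hours.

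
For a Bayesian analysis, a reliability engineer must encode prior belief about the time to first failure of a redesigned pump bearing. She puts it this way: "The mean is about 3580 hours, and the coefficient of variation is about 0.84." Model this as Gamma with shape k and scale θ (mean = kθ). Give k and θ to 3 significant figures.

k ≈ 1.42, θ ≈ 2530

For Gamma(k, scale θ): mean = kθ, variance = kθ², so CV = 1/√k.
CV = 0.84, hence k = 1/CV² = 1.42.
Then θ = mean/k = 3580/1.42 = 2530.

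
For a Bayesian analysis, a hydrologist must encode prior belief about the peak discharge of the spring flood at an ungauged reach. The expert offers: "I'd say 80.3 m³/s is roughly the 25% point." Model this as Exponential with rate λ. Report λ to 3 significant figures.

λ ≈ 0.00358

P(T < 80.3) = 1 − e^(−λ·80.3) = 0.25, so λ = −ln(1−0.25)/80.3 = −ln(0.75)/80.3 = 0.00358.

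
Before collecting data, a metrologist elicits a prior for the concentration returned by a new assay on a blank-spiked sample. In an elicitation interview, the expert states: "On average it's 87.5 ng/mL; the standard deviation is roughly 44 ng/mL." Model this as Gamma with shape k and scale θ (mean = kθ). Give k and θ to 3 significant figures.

For Gamma(k, scale θ): mean = kθ, variance = kθ², so CV = 1/√k.
CV = SD/mean = 44/87.5 = 0.5029, hence k = 1/CV² = 3.95.
Then θ = mean/k = 87.5/3.95 = 22.1.

k ≈ 3.95, θ ≈ 22.1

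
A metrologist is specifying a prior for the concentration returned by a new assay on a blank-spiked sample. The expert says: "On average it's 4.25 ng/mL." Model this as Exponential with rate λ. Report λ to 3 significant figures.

λ ≈ 0.235

Exponential mean = 1/λ, so λ = 1/4.25 = 0.235.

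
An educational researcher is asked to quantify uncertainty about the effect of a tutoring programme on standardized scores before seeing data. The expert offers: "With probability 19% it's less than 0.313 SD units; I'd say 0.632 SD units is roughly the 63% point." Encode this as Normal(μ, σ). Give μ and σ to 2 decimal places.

The p-quantile of Normal(μ,σ) is μ + z_p·σ, with z_{0.19} = -0.8779 and z_{0.63} = 0.3319.
Eliminate σ: μ = (z₂·x₁ − z₁·x₂)/(z₂ − z₁) = (0.3319·0.313 − (-0.8779)·0.632)/1.21 = 0.54.
Then σ = (x₂ − x₁)/(z₂ − z₁) = (0.632 − 0.313)/1.21 = 0.26.

μ = 0.54, σ = 0.26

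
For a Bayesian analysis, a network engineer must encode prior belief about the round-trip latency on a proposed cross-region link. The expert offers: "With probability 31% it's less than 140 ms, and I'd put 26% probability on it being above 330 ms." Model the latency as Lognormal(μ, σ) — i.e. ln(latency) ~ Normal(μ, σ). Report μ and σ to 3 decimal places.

μ ≈ 5.315, σ ≈ 0.753

If T ~ Lognormal(μ,σ) then ln T ~ Normal(μ,σ), so the p-quantile of ln T is μ + z_p·σ.
ln(140) = 4.942 and ln(330) = 5.799; z_{0.31} = -0.4959, z_{0.74} = 0.6433.
σ = (5.799 − 4.942)/(0.6433 − (-0.4959)) = 0.753.
μ = 4.942 − (-0.4959)·0.753 = 5.315.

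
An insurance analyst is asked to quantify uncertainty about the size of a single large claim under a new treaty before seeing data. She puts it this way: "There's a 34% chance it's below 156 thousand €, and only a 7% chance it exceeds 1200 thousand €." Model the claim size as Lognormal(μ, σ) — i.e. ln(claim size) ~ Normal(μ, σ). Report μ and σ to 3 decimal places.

If T ~ Lognormal(μ,σ) then ln T ~ Normal(μ,σ), so the p-quantile of ln T is μ + z_p·σ.
ln(156) = 5.05 and ln(1200) = 7.09; z_{0.34} = -0.4125, z_{0.93} = 1.476.
σ = (7.09 − 5.05)/(1.476 − (-0.4125)) = 1.080.
μ = 5.05 − (-0.4125)·1.080 = 5.496.

μ ≈ 5.496, σ ≈ 1.080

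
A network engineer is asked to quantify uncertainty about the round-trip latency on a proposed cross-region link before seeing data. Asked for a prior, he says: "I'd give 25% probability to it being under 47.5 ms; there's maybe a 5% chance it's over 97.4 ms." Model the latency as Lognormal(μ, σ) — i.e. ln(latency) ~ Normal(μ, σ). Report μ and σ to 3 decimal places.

If T ~ Lognormal(μ,σ) then ln T ~ Normal(μ,σ), so the p-quantile of ln T is μ + z_p·σ.
ln(47.5) = 3.861 and ln(97.4) = 4.579; z_{0.25} = -0.6745, z_{0.95} = 1.645.
σ = (4.579 − 3.861)/(1.645 − (-0.6745)) = 0.310.
μ = 3.861 − (-0.6745)·0.310 = 4.070.

μ ≈ 4.070, σ ≈ 0.310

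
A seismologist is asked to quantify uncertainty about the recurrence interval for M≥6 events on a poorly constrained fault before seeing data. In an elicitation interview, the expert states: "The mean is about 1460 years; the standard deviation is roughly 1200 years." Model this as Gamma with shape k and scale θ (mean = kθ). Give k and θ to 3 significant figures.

For Gamma(k, scale θ): mean = kθ, variance = kθ², so CV = 1/√k.
CV = SD/mean = 1200/1460 = 0.8219, hence k = 1/CV² = 1.48.
Then θ = mean/k = 1460/1.48 = 986.

k ≈ 1.48, θ ≈ 986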